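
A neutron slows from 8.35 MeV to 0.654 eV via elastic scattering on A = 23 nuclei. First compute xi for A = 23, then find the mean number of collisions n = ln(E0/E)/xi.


xi = 1 + (A-1)^2/(2A)*ln((A-1)/(A+1)) = 0.08448899 (for A = 23)
n = ln(E0/E) / xi
n = ln(8.35e6 / 0.654) / 0.08448899
n = ln(1.276758e+07) / 0.08448899 = 193.66

193.66


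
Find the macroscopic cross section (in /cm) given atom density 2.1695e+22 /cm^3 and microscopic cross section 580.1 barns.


Sigma = N * sigma_barns * 1e-24
Sigma = 2.1695e+22 * 580.1 * 1e-24
Sigma = 12.585 /cm

12.585


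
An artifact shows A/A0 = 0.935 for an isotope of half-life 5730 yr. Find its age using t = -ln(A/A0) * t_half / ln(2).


lambda = ln(2) / t_half = ln(2) / 5730 = 1.209681e-04 /yr
t = -ln(A/A0) / lambda
t = -ln(0.935) / 1.209681e-04
t = 555.59 yr

555.59


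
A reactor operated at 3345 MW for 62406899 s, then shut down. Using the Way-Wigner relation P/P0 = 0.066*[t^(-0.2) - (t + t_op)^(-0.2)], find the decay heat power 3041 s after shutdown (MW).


P/P0 = 0.066 * [t^(-0.2) - (t + t_op)^(-0.2)]
P/P0 = 0.066 * [3041^(-0.2) - (3041 + 62406899)^(-0.2)]
P/P0 = 0.066 * [0.2010929 - 0.02760255] = 0.01145036
P = 3345 * 0.01145036 = 38.301 MW

38.301


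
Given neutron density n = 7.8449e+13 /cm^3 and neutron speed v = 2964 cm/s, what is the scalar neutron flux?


phi = n * v
phi = 7.8449e+13 * 2964
phi = 2.3252e+17 /cm^2/s

2.3252e+17


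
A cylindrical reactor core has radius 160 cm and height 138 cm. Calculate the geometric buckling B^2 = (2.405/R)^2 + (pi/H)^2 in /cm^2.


B^2 = (2.405/R)^2 + (pi/H)^2
B^2 = (2.405/160)^2 + (pi/138)^2
B^2 = 7.4419e-04 /cm^2

7.4419e-04


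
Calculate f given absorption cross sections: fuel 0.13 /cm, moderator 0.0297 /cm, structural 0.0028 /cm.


f = Sigma_a_fuel / (Sigma_a_fuel + Sigma_a_mod + Sigma_a_other)
f = 0.13 / (0.13 + 0.0297 + 0.0028)
f = 0.80000

0.80000


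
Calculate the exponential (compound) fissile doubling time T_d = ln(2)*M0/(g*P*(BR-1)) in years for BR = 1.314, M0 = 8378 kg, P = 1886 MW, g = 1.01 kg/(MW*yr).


Breeding gain G = BR - 1 = 1.314 - 1 = 0.314
Fissile production rate = g * P * G = 1.01 * 1886 * 0.314 = 598.12604 kg/yr
T_d = ln(2) * M0 / (g * P * G)
T_d = ln(2) * 8378 / 598.12604 = 9.7090 yr

9.7090


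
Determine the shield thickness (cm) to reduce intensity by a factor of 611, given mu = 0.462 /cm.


x = ln(factor) / mu
x = ln(611) / 0.462
x = 13.885 cm

13.885


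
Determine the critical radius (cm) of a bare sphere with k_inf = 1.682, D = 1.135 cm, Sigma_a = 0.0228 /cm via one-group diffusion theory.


L^2 = D / Sigma_a = 1.135 / 0.0228 = 49.78070 cm^2
B_m^2 = (k_inf - 1) / L^2 = (1.682 - 1) / 49.78070 = 0.01370009 /cm^2
For a bare sphere: B_g = pi/R, so R_c = pi / sqrt(B_m^2)
R_c = pi / sqrt(0.01370009) = 26.840 cm

26.840


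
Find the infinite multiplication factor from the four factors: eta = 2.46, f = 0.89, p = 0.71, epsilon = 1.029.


k_inf = eta * f * p * epsilon
k_inf = 2.46 * 0.89 * 0.71 * 1.029
k_inf = 1.5996

1.5996


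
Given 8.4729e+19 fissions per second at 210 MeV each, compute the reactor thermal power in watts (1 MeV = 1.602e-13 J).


P = fission_rate * E_MeV * 1.602e-13
P = 8.4729e+19 * 210 * 1.602e-13
P = 2.8505e+09 W

2.8505e+09


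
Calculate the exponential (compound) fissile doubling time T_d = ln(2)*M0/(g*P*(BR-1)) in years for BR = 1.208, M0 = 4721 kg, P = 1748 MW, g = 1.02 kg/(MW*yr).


Breeding gain G = BR - 1 = 1.208 - 1 = 0.208
Fissile production rate = g * P * G = 1.02 * 1748 * 0.208 = 370.85568 kg/yr
T_d = ln(2) * M0 / (g * P * G)
T_d = ln(2) * 4721 / 370.85568 = 8.8238 yr

8.8238


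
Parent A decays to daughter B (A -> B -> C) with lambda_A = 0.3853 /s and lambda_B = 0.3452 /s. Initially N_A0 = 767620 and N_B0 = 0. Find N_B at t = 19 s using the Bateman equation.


N_B(t) = lambda_A * N_A0 / (lambda_B - lambda_A) * [exp(-lambda_A*t) - exp(-lambda_B*t)]
exp(-0.3853*19) = 6.616989e-04; exp(-0.3452*19) = 0.001417586
N_B = 0.3853 * 767620 / (0.3452 - 0.3853) * (6.616989e-04 - 0.001417586)
N_B = 5575.2

5575.2


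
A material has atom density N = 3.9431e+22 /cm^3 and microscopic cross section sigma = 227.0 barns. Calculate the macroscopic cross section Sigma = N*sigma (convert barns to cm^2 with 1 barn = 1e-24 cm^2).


Sigma = N * sigma_barns * 1e-24
Sigma = 3.9431e+22 * 227.0 * 1e-24
Sigma = 8.9508 /cm

8.9508


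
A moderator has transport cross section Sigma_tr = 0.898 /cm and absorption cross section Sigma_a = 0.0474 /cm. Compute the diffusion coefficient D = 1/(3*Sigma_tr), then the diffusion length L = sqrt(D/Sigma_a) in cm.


D = 1 / (3 * Sigma_tr) = 1 / (3 * 0.898) = 0.3711952 cm
L = sqrt(D / Sigma_a)
L = sqrt(0.3711952 / 0.0474)
L = 2.7984 cm

2.7984


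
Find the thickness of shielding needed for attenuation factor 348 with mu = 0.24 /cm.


x = ln(factor) / mu
x = ln(348) / 0.24
x = 24.384 cm

24.384


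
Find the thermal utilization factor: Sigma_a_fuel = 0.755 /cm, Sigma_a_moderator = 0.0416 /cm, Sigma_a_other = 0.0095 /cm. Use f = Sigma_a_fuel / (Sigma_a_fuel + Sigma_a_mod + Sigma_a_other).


f = Sigma_a_fuel / (Sigma_a_fuel + Sigma_a_mod + Sigma_a_other)
f = 0.755 / (0.755 + 0.0416 + 0.0095)
f = 0.93661

0.93661


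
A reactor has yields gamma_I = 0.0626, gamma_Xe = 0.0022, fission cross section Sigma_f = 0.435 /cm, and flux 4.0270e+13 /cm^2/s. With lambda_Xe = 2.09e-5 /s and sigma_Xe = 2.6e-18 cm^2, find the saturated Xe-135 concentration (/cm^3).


Xe_eq = (gamma_I + gamma_Xe) * Sigma_f * phi / (lambda_Xe + sigma_Xe * phi)
Numerator = (0.0626 + 0.0022) * 0.435 * 4.0270e+13 = 1.135131e+12
Denominator = 2.09e-5 + 2.6e-18 * 4.0270e+13 = 1.256020e-04
Xe_eq = 1.135131e+12 / 1.256020e-04 = 9.0375e+15 /cm^3

9.0375e+15


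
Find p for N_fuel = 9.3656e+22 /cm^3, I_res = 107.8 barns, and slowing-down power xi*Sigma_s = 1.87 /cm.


p = exp(-N * I * 1e-24 / (xi*Sigma_s))
p = exp(-9.3656e+22 * 107.8 * 1e-24 / 1.87)
p = 0.0045211

0.0045211


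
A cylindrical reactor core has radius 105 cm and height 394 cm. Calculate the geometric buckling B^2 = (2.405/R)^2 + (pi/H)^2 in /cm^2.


B^2 = (2.405/R)^2 + (pi/H)^2
B^2 = (2.405/105)^2 + (pi/394)^2
B^2 = 5.8821e-04 /cm^2

5.8821e-04


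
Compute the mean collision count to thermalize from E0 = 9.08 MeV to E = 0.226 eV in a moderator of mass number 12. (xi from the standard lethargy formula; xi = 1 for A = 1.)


xi = 1 + (A-1)^2/(2A)*ln((A-1)/(A+1)) = 0.1577690 (for A = 12)
n = ln(E0/E) / xi
n = ln(9.08e6 / 0.226) / 0.1577690
n = ln(4.017699e+07) / 0.1577690 = 110.98

110.98


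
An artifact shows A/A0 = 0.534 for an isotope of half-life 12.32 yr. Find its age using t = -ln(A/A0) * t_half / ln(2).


lambda = ln(2) / t_half = ln(2) / 12.32 = 0.05626195 /yr
t = -ln(A/A0) / lambda
t = -ln(0.534) / 0.05626195
t = 11.151 yr

11.151


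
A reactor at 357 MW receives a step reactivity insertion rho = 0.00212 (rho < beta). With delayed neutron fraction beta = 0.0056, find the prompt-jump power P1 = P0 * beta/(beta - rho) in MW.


P1/P0 = beta / (beta - rho)
P1/P0 = 0.0056 / (0.0056 - 0.00212) = 1.609195
P1 = 357 * 1.609195 = 574.48 MW

574.48


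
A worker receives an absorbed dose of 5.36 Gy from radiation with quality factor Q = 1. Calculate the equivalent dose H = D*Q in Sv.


H = D * Q
H = 5.36 * 1
H = 5.3600 Sv

5.3600


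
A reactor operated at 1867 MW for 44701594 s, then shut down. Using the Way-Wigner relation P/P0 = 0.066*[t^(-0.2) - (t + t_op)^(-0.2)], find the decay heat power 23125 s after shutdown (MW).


P/P0 = 0.066 * [t^(-0.2) - (t + t_op)^(-0.2)]
P/P0 = 0.066 * [23125^(-0.2) - (23125 + 44701594)^(-0.2)]
P/P0 = 0.066 * [0.1340243 - 0.02950465] = 0.006898297
P = 1867 * 0.006898297 = 12.879 MW

12.879


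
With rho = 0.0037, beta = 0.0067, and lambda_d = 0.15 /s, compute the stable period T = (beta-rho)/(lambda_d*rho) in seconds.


T = (beta - rho) / (lambda_d * rho)
T = (0.0067 - 0.0037) / (0.15 * 0.0037)
T = 5.4054 s

5.4054


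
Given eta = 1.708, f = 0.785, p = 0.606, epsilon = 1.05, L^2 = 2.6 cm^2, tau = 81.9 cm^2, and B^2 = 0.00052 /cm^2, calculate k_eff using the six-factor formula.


k_inf = eta*f*p*eps = 1.708*0.785*0.606*1.05 = 0.8531383
P_TNL = 1/(1 + L^2*B^2) = 1/(1 + 2.6*0.00052) = 0.9986498
P_FNL = exp(-B^2*tau) = exp(-0.00052*81.9) = 0.9583061
k_eff = k_inf * P_TNL * P_FNL = 0.8531383 * 0.9986498 * 0.9583061
k_eff = 0.81646

0.81646


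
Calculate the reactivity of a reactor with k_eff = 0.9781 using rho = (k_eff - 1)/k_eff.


rho = (k_eff - 1) / k_eff
rho = (0.9781 - 1) / 0.9781
rho = -0.022390

-0.022390


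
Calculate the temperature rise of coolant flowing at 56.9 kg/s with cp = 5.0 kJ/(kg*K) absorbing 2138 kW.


dT = Q / (m_dot * cp)
dT = 2138 / (56.9 * 5.0)
dT = 7.5149 C

7.5149


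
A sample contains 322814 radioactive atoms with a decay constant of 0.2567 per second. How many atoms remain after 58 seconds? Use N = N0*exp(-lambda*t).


N = N0 * exp(-lambda * t)
N = 322814 * exp(-0.2567 * 58)
N = 0.11039

0.11039


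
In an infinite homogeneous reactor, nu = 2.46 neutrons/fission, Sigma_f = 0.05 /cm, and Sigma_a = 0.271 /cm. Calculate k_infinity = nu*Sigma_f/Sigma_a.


k_inf = nu * Sigma_f / Sigma_a
k_inf = 2.46 * 0.05 / 0.271
k_inf = 0.45387

0.45387


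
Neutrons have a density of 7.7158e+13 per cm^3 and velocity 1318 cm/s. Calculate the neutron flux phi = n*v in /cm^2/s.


phi = n * v
phi = 7.7158e+13 * 1318
phi = 1.0169e+17 /cm^2/s

1.0169e+17


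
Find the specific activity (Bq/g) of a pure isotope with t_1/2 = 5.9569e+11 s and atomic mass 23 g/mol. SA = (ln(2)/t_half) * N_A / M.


lambda = ln(2) / t_half = ln(2) / 5.9569e+11 = 1.163604e-12 /s
SA = lambda * N_A / M
SA = 1.163604e-12 * 6.022e23 / 23
SA = 3.0466e+10 Bq/g

3.0466e+10


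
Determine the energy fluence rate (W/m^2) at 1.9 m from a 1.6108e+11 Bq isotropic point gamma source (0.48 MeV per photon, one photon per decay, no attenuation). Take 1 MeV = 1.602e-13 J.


psi = A * E * 1.602e-13 / (4*pi*r^2)
psi = 1.6108e+11 * 0.48 * 1.602e-13 / (4*pi*1.9^2)
psi = 2.7304e-04 W/m^2

2.7304e-04


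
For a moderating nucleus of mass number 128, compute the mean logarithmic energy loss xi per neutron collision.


xi = 1 + (A-1)^2/(2A) * ln((A-1)/(A+1))
xi = 1 + (128-1)^2/(2*128) * ln((128-1)/(128 +1))
xi = 0.015544

0.015544


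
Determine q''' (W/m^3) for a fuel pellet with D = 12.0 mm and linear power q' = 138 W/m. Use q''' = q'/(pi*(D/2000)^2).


r = D / 2 / 1000 = 12.0 / 2 / 1000 = 0.006 m
q''' = q' / (pi * r^2)
q''' = 138 / (pi * 0.006^2)
q''' = 1.2202e+06 W/m^3

1.2202e+06


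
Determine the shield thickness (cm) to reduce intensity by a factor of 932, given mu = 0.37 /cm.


x = ln(factor) / mu
x = ln(932) / 0.37
x = 18.479 cm

18.479


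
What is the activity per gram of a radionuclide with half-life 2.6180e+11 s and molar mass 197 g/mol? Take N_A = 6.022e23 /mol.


lambda = ln(2) / t_half = ln(2) / 2.6180e+11 = 2.647621e-12 /s
SA = lambda * N_A / M
SA = 2.647621e-12 * 6.022e23 / 197
SA = 8.0934e+09 Bq/g

8.0934e+09


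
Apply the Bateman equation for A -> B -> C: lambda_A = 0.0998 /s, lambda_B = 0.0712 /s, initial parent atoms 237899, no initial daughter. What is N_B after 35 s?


N_B(t) = lambda_A * N_A0 / (lambda_B - lambda_A) * [exp(-lambda_A*t) - exp(-lambda_B*t)]
exp(-0.0998*35) = 0.03040951; exp(-0.0712*35) = 0.08274431
N_B = 0.0998 * 237899 / (0.0712 - 0.0998) * (0.03040951 - 0.08274431)
N_B = 43446

43446


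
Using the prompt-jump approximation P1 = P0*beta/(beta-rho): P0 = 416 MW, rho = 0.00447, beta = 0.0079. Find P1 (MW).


P1/P0 = beta / (beta - rho)
P1/P0 = 0.0079 / (0.0079 - 0.00447) = 2.303207
P1 = 416 * 2.303207 = 958.13 MW

958.13


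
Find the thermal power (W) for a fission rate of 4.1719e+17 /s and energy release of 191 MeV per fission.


P = fission_rate * E_MeV * 1.602e-13
P = 4.1719e+17 * 191 * 1.602e-13
P = 1.2765e+07 W

1.2765e+07


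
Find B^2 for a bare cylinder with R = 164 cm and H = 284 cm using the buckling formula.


B^2 = (2.405/R)^2 + (pi/H)^2
B^2 = (2.405/164)^2 + (pi/284)^2
B^2 = 3.3742e-04 /cm^2

3.3742e-04


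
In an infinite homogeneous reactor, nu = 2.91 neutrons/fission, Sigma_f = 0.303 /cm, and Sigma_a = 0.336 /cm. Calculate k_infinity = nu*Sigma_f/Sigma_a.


k_inf = nu * Sigma_f / Sigma_a
k_inf = 2.91 * 0.303 / 0.336
k_inf = 2.6242

2.6242


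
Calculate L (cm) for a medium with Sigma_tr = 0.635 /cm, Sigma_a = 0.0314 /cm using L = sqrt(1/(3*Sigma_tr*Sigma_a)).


D = 1 / (3 * Sigma_tr) = 1 / (3 * 0.635) = 0.5249344 cm
L = sqrt(D / Sigma_a)
L = sqrt(0.5249344 / 0.0314)
L = 4.0887 cm

4.0887


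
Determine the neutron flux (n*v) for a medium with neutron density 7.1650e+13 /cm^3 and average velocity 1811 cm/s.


phi = n * v
phi = 7.1650e+13 * 1811
phi = 1.2976e+17 /cm^2/s

1.2976e+17


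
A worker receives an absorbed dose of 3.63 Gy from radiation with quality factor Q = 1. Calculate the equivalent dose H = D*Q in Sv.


H = D * Q
H = 3.63 * 1
H = 3.6300 Sv

3.6300


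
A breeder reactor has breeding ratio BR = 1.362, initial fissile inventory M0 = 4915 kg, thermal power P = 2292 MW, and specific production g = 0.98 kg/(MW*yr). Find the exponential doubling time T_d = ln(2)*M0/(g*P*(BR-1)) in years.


Breeding gain G = BR - 1 = 1.362 - 1 = 0.362
Fissile production rate = g * P * G = 0.98 * 2292 * 0.362 = 813.10992 kg/yr
T_d = ln(2) * M0 / (g * P * G)
T_d = ln(2) * 4915 / 813.10992 = 4.1899 yr

4.1899


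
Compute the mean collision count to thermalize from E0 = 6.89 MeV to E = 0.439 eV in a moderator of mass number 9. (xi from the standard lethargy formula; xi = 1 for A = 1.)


xi = 1 + (A-1)^2/(2A)*ln((A-1)/(A+1)) = 0.2066007 (for A = 9)
n = ln(E0/E) / xi
n = ln(6.89e6 / 0.439) / 0.2066007
n = ln(1.569476e+07) / 0.2066007 = 80.197

80.197


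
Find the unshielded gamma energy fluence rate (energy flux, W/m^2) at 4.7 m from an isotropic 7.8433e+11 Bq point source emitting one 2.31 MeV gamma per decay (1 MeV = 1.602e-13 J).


psi = A * E * 1.602e-13 / (4*pi*r^2)
psi = 7.8433e+11 * 2.31 * 1.602e-13 / (4*pi*4.7^2)
psi = 0.0010456 W/m^2

0.0010456


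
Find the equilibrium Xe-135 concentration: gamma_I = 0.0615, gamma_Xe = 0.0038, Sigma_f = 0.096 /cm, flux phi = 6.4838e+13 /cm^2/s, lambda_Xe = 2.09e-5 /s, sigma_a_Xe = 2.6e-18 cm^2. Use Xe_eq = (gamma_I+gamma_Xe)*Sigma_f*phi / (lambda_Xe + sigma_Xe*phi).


Xe_eq = (gamma_I + gamma_Xe) * Sigma_f * phi / (lambda_Xe + sigma_Xe * phi)
Numerator = (0.0615 + 0.0038) * 0.096 * 6.4838e+13 = 4.064565e+11
Denominator = 2.09e-5 + 2.6e-18 * 6.4838e+13 = 1.894788e-04
Xe_eq = 4.064565e+11 / 1.894788e-04 = 2.1451e+15 /cm^3

2.1451e+15


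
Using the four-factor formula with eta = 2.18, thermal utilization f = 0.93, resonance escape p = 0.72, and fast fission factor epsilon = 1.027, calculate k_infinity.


k_inf = eta * f * p * epsilon
k_inf = 2.18 * 0.93 * 0.72 * 1.027
k_inf = 1.4991

1.4991


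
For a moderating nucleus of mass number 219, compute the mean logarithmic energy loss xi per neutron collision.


xi = 1 + (A-1)^2/(2A) * ln((A-1)/(A+1))
xi = 1 + (219-1)^2/(2*219) * ln((219-1)/(219 +1))
xi = 0.0091047

0.0091047


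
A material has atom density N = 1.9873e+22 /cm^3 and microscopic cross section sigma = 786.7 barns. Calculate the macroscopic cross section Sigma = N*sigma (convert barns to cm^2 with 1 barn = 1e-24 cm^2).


Sigma = N * sigma_barns * 1e-24
Sigma = 1.9873e+22 * 786.7 * 1e-24
Sigma = 15.634 /cm

15.634


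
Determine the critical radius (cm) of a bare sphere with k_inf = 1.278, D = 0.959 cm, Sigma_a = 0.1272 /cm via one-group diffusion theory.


L^2 = D / Sigma_a = 0.959 / 0.1272 = 7.539308 cm^2
B_m^2 = (k_inf - 1) / L^2 = (1.278 - 1) / 7.539308 = 0.03687341 /cm^2
For a bare sphere: B_g = pi/R, so R_c = pi / sqrt(B_m^2)
R_c = pi / sqrt(0.03687341) = 16.360 cm

16.360


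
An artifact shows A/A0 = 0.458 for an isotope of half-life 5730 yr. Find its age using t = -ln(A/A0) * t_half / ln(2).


lambda = ln(2) / t_half = ln(2) / 5730 = 1.209681e-04 /yr
t = -ln(A/A0) / lambda
t = -ln(0.458) / 1.209681e-04
t = 6455.3 yr

6455.3


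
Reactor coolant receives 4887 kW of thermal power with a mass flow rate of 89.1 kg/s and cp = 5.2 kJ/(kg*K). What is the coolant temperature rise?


dT = Q / (m_dot * cp)
dT = 4887 / (89.1 * 5.2)
dT = 10.548 C

10.548


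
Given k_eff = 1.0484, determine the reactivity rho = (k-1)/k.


rho = (k_eff - 1) / k_eff
rho = (1.0484 - 1) / 1.0484
rho = 0.046166

0.046166


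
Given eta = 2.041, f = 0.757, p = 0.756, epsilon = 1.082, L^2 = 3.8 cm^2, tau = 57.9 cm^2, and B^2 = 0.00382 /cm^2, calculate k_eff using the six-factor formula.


k_inf = eta*f*p*eps = 2.041*0.757*0.756*1.082 = 1.263828
P_TNL = 1/(1 + L^2*B^2) = 1/(1 + 3.8*0.00382) = 0.9856917
P_FNL = exp(-B^2*tau) = exp(-0.00382*57.9) = 0.8015740
k_eff = k_inf * P_TNL * P_FNL = 1.263828 * 0.9856917 * 0.8015740
k_eff = 0.99856

0.99856


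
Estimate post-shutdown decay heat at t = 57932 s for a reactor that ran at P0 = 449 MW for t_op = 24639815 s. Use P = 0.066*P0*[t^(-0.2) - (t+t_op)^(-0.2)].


P/P0 = 0.066 * [t^(-0.2) - (t + t_op)^(-0.2)]
P/P0 = 0.066 * [57932^(-0.2) - (57932 + 24639815)^(-0.2)]
P/P0 = 0.066 * [0.1115363 - 0.03322527] = 0.005168528
P = 449 * 0.005168528 = 2.3207 MW

2.3207


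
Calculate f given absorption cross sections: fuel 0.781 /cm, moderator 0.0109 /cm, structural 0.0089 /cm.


f = Sigma_a_fuel / (Sigma_a_fuel + Sigma_a_mod + Sigma_a_other)
f = 0.781 / (0.781 + 0.0109 + 0.0089)
f = 0.97527

0.97527


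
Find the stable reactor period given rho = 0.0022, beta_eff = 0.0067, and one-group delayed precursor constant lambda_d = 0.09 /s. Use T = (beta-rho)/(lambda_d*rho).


T = (beta - rho) / (lambda_d * rho)
T = (0.0067 - 0.0022) / (0.09 * 0.0022)
T = 22.727 s

22.727


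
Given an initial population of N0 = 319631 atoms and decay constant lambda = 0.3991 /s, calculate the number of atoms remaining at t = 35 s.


N = N0 * exp(-lambda * t)
N = 319631 * exp(-0.3991 * 35)
N = 0.27429

0.27429


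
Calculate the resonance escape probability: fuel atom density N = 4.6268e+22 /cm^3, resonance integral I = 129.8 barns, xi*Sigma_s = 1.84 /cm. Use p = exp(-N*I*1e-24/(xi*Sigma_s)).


p = exp(-N * I * 1e-24 / (xi*Sigma_s))
p = exp(-4.6268e+22 * 129.8 * 1e-24 / 1.84)
p = 0.038239

0.038239


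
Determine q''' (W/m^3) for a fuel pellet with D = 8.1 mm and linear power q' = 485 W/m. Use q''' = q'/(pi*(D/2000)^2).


r = D / 2 / 1000 = 8.1 / 2 / 1000 = 0.00405 m
q''' = q' / (pi * r^2)
q''' = 485 / (pi * 0.00405^2)
q''' = 9.4120e+06 W/m^3

9.4120e+06


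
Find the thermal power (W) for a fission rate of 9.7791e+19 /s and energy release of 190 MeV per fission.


P = fission_rate * E_MeV * 1.602e-13
P = 9.7791e+19 * 190 * 1.602e-13
P = 2.9766e+09 W

2.9766e+09


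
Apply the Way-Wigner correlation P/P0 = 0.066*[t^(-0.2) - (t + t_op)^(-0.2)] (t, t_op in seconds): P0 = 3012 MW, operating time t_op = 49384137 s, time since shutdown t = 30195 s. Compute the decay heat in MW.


P/P0 = 0.066 * [t^(-0.2) - (t + t_op)^(-0.2)]
P/P0 = 0.066 * [30195^(-0.2) - (30195 + 49384137)^(-0.2)]
P/P0 = 0.066 * [0.1270612 - 0.02892207] = 0.006477183
P = 3012 * 0.006477183 = 19.509 MW

19.509


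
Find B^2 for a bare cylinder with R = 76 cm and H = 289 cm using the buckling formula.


B^2 = (2.405/R)^2 + (pi/H)^2
B^2 = (2.405/76)^2 + (pi/289)^2
B^2 = 0.0011196 /cm^2

0.0011196


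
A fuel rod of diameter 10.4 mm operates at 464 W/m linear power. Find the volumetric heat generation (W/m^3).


r = D / 2 / 1000 = 10.4 / 2 / 1000 = 0.0052 m
q''' = q' / (pi * r^2)
q''' = 464 / (pi * 0.0052^2)
q''' = 5.4621e+06 W/m^3

5.4621e+06


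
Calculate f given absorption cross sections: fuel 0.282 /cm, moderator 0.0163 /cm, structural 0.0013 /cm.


f = Sigma_a_fuel / (Sigma_a_fuel + Sigma_a_mod + Sigma_a_other)
f = 0.282 / (0.282 + 0.0163 + 0.0013)
f = 0.94126

0.94126


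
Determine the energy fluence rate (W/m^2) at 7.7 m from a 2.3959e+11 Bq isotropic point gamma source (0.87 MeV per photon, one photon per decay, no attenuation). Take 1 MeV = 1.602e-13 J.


psi = A * E * 1.602e-13 / (4*pi*r^2)
psi = 2.3959e+11 * 0.87 * 1.602e-13 / (4*pi*7.7^2)
psi = 4.4819e-05 W/m^2

4.4819e-05


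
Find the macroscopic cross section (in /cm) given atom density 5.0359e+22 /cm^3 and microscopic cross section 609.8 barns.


Sigma = N * sigma_barns * 1e-24
Sigma = 5.0359e+22 * 609.8 * 1e-24
Sigma = 30.709 /cm

30.709


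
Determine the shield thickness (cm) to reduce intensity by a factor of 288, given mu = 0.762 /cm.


x = ln(factor) / mu
x = ln(288) / 0.762
x = 7.4317 cm

7.4317


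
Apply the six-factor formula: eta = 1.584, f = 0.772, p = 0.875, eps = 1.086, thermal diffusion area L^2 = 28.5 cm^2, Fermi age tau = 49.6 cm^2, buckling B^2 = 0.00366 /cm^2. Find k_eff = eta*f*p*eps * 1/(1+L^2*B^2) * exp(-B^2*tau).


k_inf = eta*f*p*eps = 1.584*0.772*0.875*1.086 = 1.162011
P_TNL = 1/(1 + L^2*B^2) = 1/(1 + 28.5*0.00366) = 0.9055428
P_FNL = exp(-B^2*tau) = exp(-0.00366*49.6) = 0.8339882
k_eff = k_inf * P_TNL * P_FNL = 1.162011 * 0.9055428 * 0.8339882
k_eff = 0.87756

0.87756


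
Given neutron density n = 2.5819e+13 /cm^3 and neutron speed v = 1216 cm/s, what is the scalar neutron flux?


phi = n * v
phi = 2.5819e+13 * 1216
phi = 3.1396e+16 /cm^2/s

3.1396e+16


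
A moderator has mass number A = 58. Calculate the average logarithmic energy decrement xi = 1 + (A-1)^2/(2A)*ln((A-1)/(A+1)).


xi = 1 + (A-1)^2/(2A) * ln((A-1)/(A+1))
xi = 1 + (58-1)^2/(2*58) * ln((58-1)/(58 +1))
xi = 0.034090

0.034090


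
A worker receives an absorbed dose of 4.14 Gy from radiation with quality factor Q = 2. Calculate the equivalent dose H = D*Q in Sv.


H = D * Q
H = 4.14 * 2
H = 8.2800 Sv

8.2800


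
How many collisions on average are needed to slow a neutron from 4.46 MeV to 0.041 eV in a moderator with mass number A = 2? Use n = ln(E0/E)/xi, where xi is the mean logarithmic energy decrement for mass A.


xi = 1 + (A-1)^2/(2A)*ln((A-1)/(A+1)) = 0.7253469 (for A = 2)
n = ln(E0/E) / xi
n = ln(4.46e6 / 0.041) / 0.7253469
n = ln(1.087805e+08) / 0.7253469 = 25.512

25.512


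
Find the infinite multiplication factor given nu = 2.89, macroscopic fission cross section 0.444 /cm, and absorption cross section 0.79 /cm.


k_inf = nu * Sigma_f / Sigma_a
k_inf = 2.89 * 0.444 / 0.79
k_inf = 1.6243

1.6243


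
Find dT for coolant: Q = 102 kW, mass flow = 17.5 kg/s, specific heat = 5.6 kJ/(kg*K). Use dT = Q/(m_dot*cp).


dT = Q / (m_dot * cp)
dT = 102 / (17.5 * 5.6)
dT = 1.0408 C

1.0408


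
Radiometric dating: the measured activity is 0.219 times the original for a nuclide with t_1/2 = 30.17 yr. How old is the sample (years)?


lambda = ln(2) / t_half = ln(2) / 30.17 = 0.02297472 /yr
t = -ln(A/A0) / lambda
t = -ln(0.219) / 0.02297472
t = 66.102 yr

66.102


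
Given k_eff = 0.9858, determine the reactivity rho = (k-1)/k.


rho = (k_eff - 1) / k_eff
rho = (0.9858 - 1) / 0.9858
rho = -0.014405

-0.014405


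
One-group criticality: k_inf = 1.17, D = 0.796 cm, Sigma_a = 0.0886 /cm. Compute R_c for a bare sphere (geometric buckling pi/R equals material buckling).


L^2 = D / Sigma_a = 0.796 / 0.0886 = 8.984199 cm^2
B_m^2 = (k_inf - 1) / L^2 = (1.17 - 1) / 8.984199 = 0.01892211 /cm^2
For a bare sphere: B_g = pi/R, so R_c = pi / sqrt(B_m^2)
R_c = pi / sqrt(0.01892211) = 22.838 cm

22.838


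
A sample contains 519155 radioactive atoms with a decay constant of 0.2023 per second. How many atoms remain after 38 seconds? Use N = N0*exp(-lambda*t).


N = N0 * exp(-lambda * t)
N = 519155 * exp(-0.2023 * 38)
N = 238.07

238.07


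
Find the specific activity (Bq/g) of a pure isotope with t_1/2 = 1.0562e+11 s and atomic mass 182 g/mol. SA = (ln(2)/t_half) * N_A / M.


lambda = ln(2) / t_half = ln(2) / 1.0562e+11 = 6.562651e-12 /s
SA = lambda * N_A / M
SA = 6.562651e-12 * 6.022e23 / 182
SA = 2.1714e+10 Bq/g

2.1714e+10


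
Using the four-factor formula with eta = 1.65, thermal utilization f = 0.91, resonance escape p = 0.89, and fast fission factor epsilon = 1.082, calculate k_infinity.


k_inf = eta * f * p * epsilon
k_inf = 1.65 * 0.91 * 0.89 * 1.082
k_inf = 1.4459

1.4459


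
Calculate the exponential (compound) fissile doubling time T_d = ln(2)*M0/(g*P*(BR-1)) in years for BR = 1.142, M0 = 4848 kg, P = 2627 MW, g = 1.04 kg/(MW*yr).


Breeding gain G = BR - 1 = 1.142 - 1 = 0.142
Fissile production rate = g * P * G = 1.04 * 2627 * 0.142 = 387.95536 kg/yr
T_d = ln(2) * M0 / (g * P * G)
T_d = ln(2) * 4848 / 387.95536 = 8.6618 yr

8.6618


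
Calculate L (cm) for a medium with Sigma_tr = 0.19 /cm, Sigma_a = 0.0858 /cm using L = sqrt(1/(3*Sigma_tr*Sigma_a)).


D = 1 / (3 * Sigma_tr) = 1 / (3 * 0.19) = 1.754386 cm
L = sqrt(D / Sigma_a)
L = sqrt(1.754386 / 0.0858)
L = 4.5219 cm

4.5219


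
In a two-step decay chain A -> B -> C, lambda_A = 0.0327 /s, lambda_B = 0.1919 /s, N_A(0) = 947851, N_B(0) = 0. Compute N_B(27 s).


N_B(t) = lambda_A * N_A0 / (lambda_B - lambda_A) * [exp(-lambda_A*t) - exp(-lambda_B*t)]
exp(-0.0327*27) = 0.4135818; exp(-0.1919*27) = 0.005620695
N_B = 0.0327 * 947851 / (0.1919 - 0.0327) * (0.4135818 - 0.005620695)
N_B = 79426

79426


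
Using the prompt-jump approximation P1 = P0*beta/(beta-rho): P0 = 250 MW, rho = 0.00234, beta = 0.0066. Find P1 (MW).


P1/P0 = beta / (beta - rho)
P1/P0 = 0.0066 / (0.0066 - 0.00234) = 1.549296
P1 = 250 * 1.549296 = 387.32 MW

387.32


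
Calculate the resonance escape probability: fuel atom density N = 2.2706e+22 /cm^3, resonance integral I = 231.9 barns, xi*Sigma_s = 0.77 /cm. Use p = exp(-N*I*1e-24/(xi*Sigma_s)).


p = exp(-N * I * 1e-24 / (xi*Sigma_s))
p = exp(-2.2706e+22 * 231.9 * 1e-24 / 0.77)
p = 0.0010719

0.0010719


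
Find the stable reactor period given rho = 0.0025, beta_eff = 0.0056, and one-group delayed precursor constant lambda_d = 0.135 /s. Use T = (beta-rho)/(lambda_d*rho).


T = (beta - rho) / (lambda_d * rho)
T = (0.0056 - 0.0025) / (0.135 * 0.0025)
T = 9.1852 s

9.1852


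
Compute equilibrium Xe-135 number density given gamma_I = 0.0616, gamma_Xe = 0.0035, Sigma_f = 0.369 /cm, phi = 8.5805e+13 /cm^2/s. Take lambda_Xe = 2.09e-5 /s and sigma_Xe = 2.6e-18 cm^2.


Xe_eq = (gamma_I + gamma_Xe) * Sigma_f * phi / (lambda_Xe + sigma_Xe * phi)
Numerator = (0.0616 + 0.0035) * 0.369 * 8.5805e+13 = 2.061199e+12
Denominator = 2.09e-5 + 2.6e-18 * 8.5805e+13 = 2.439930e-04
Xe_eq = 2.061199e+12 / 2.439930e-04 = 8.4478e+15 /cm^3

8.4478e+15


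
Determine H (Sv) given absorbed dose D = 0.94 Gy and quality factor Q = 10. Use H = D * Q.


H = D * Q
H = 0.94 * 10
H = 9.4000 Sv

9.4000


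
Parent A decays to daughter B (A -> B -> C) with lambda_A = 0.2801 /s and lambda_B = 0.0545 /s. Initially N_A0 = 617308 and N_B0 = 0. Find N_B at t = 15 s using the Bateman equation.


N_B(t) = lambda_A * N_A0 / (lambda_B - lambda_A) * [exp(-lambda_A*t) - exp(-lambda_B*t)]
exp(-0.2801*15) = 0.01497310; exp(-0.0545*15) = 0.4415341
N_B = 0.2801 * 617308 / (0.0545 - 0.2801) * (0.01497310 - 0.4415341)
N_B = 326932

326932


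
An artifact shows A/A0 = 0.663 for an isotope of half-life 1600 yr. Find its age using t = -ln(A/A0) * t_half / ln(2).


lambda = ln(2) / t_half = ln(2) / 1600 = 4.332170e-04 /yr
t = -ln(A/A0) / lambda
t = -ln(0.663) / 4.332170e-04
t = 948.67 yr

948.67


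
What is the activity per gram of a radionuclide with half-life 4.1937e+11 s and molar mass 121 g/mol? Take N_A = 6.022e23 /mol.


lambda = ln(2) / t_half = ln(2) / 4.1937e+11 = 1.652830e-12 /s
SA = lambda * N_A / M
SA = 1.652830e-12 * 6.022e23 / 121
SA = 8.2259e+09 Bq/g

8.2259e+09


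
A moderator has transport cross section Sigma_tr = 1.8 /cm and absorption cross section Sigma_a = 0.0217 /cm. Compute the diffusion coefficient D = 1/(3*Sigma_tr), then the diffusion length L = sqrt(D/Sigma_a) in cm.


D = 1 / (3 * Sigma_tr) = 1 / (3 * 1.8) = 0.1851852 cm
L = sqrt(D / Sigma_a)
L = sqrt(0.1851852 / 0.0217)
L = 2.9213 cm

2.9213


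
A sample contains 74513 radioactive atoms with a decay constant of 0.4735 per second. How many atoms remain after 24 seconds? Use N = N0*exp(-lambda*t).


N = N0 * exp(-lambda * t)
N = 74513 * exp(-0.4735 * 24)
N = 0.86479

0.86479


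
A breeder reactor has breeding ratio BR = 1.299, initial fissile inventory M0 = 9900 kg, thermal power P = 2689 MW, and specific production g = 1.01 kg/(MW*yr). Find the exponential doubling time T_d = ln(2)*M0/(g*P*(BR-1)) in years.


Breeding gain G = BR - 1 = 1.299 - 1 = 0.299
Fissile production rate = g * P * G = 1.01 * 2689 * 0.299 = 812.05111 kg/yr
T_d = ln(2) * M0 / (g * P * G)
T_d = ln(2) * 9900 / 812.05111 = 8.4504 yr

8.4504


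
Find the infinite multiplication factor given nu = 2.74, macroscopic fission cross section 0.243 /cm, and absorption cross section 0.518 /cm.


k_inf = nu * Sigma_f / Sigma_a
k_inf = 2.74 * 0.243 / 0.518
k_inf = 1.2854

1.2854


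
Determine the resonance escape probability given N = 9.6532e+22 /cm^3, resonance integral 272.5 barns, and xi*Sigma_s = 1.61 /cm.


p = exp(-N * I * 1e-24 / (xi*Sigma_s))
p = exp(-9.6532e+22 * 272.5 * 1e-24 / 1.61)
p = 8.0220e-08

8.0220e-08


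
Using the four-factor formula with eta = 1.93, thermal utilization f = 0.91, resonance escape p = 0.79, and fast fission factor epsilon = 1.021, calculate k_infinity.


k_inf = eta * f * p * epsilon
k_inf = 1.93 * 0.91 * 0.79 * 1.021
k_inf = 1.4166

1.4166


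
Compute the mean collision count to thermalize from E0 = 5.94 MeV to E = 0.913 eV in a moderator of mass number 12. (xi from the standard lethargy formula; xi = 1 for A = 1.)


xi = 1 + (A-1)^2/(2A)*ln((A-1)/(A+1)) = 0.1577690 (for A = 12)
n = ln(E0/E) / xi
n = ln(5.94e6 / 0.913) / 0.1577690
n = ln(6.506024e+06) / 0.1577690 = 99.438

99.438


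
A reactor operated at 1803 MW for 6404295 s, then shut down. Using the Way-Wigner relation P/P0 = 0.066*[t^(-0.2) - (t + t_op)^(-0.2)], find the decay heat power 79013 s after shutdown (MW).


P/P0 = 0.066 * [t^(-0.2) - (t + t_op)^(-0.2)]
P/P0 = 0.066 * [79013^(-0.2) - (79013 + 6404295)^(-0.2)]
P/P0 = 0.066 * [0.1048239 - 0.04341509] = 0.004052981
P = 1803 * 0.004052981 = 7.3075 MW

7.3075


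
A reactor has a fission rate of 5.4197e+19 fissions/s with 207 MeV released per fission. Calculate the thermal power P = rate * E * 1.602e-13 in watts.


P = fission_rate * E_MeV * 1.602e-13
P = 5.4197e+19 * 207 * 1.602e-13
P = 1.7972e+09 W

1.7972e+09


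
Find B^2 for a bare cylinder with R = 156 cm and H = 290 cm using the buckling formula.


B^2 = (2.405/R)^2 + (pi/H)^2
B^2 = (2.405/156)^2 + (pi/290)^2
B^2 = 3.5503e-04 /cm^2

3.5503e-04


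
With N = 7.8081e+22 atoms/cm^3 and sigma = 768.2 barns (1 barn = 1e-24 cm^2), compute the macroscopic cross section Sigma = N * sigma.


Sigma = N * sigma_barns * 1e-24
Sigma = 7.8081e+22 * 768.2 * 1e-24
Sigma = 59.982 /cm

59.982


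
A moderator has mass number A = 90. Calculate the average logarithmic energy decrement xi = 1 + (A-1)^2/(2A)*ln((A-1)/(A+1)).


xi = 1 + (A-1)^2/(2A) * ln((A-1)/(A+1))
xi = 1 + (90-1)^2/(2*90) * ln((90-1)/(90 +1))
xi = 0.022059

0.022059


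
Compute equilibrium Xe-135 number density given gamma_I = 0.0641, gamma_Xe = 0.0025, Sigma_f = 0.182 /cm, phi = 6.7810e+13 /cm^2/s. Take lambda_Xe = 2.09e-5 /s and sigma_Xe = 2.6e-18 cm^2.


Xe_eq = (gamma_I + gamma_Xe) * Sigma_f * phi / (lambda_Xe + sigma_Xe * phi)
Numerator = (0.0641 + 0.0025) * 0.182 * 6.7810e+13 = 8.219386e+11
Denominator = 2.09e-5 + 2.6e-18 * 6.7810e+13 = 1.972060e-04
Xe_eq = 8.219386e+11 / 1.972060e-04 = 4.1679e+15 /cm^3

4.1679e+15


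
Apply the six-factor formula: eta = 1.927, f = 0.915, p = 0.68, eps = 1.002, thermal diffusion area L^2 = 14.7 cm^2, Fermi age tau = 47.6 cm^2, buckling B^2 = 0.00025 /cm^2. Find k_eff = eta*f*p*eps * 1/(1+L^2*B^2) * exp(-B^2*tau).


k_inf = eta*f*p*eps = 1.927*0.915*0.68*1.002 = 1.201377
P_TNL = 1/(1 + L^2*B^2) = 1/(1 + 14.7*0.00025) = 0.9963385
P_FNL = exp(-B^2*tau) = exp(-0.00025*47.6) = 0.9881705
k_eff = k_inf * P_TNL * P_FNL = 1.201377 * 0.9963385 * 0.9881705
k_eff = 1.1828

1.1828


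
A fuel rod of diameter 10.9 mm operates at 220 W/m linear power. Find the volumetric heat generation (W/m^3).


r = D / 2 / 1000 = 10.9 / 2 / 1000 = 0.00545 m
q''' = q' / (pi * r^2)
q''' = 220 / (pi * 0.00545^2)
q''' = 2.3577e+06 W/m^3

2.3577e+06


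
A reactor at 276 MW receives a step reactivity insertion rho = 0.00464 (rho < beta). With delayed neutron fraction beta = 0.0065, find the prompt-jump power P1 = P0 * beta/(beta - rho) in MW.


P1/P0 = beta / (beta - rho)
P1/P0 = 0.0065 / (0.0065 - 0.00464) = 3.494624
P1 = 276 * 3.494624 = 964.52 MW

964.52


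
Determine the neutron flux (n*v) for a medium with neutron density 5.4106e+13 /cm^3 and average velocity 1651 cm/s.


phi = n * v
phi = 5.4106e+13 * 1651
phi = 8.9329e+16 /cm^2/s

8.9329e+16


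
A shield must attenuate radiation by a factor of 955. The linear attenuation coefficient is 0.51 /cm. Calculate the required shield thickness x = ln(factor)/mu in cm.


x = ln(factor) / mu
x = ln(955) / 0.51
x = 13.454 cm

13.454


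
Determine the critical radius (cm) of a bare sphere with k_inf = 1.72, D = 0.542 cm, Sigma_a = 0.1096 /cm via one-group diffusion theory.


L^2 = D / Sigma_a = 0.542 / 0.1096 = 4.945255 cm^2
B_m^2 = (k_inf - 1) / L^2 = (1.72 - 1) / 4.945255 = 0.1455941 /cm^2
For a bare sphere: B_g = pi/R, so R_c = pi / sqrt(B_m^2)
R_c = pi / sqrt(0.1455941) = 8.2334 cm

8.2334


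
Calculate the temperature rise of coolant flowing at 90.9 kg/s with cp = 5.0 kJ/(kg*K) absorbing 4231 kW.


dT = Q / (m_dot * cp)
dT = 4231 / (90.9 * 5.0)
dT = 9.3091 C

9.3091


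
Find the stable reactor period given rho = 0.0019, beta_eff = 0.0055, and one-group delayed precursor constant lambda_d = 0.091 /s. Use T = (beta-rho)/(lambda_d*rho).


T = (beta - rho) / (lambda_d * rho)
T = (0.0055 - 0.0019) / (0.091 * 0.0019)
T = 20.821 s

20.821


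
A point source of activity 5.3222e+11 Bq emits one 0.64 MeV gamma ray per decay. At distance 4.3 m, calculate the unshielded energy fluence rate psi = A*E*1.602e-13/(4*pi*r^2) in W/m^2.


psi = A * E * 1.602e-13 / (4*pi*r^2)
psi = 5.3222e+11 * 0.64 * 1.602e-13 / (4*pi*4.3^2)
psi = 2.3485e-04 W/m^2

2.3485e-04


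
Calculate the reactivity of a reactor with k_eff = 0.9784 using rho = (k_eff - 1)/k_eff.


rho = (k_eff - 1) / k_eff
rho = (0.9784 - 1) / 0.9784
rho = -0.022077

-0.022077


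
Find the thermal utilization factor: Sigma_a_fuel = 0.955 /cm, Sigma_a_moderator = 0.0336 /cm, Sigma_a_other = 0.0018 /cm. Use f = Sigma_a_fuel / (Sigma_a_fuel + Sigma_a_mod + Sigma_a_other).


f = Sigma_a_fuel / (Sigma_a_fuel + Sigma_a_mod + Sigma_a_other)
f = 0.955 / (0.955 + 0.0336 + 0.0018)
f = 0.96426

0.96426


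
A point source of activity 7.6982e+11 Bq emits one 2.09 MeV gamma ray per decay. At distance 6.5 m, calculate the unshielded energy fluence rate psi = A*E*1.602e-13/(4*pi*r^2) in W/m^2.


psi = A * E * 1.602e-13 / (4*pi*r^2)
psi = 7.6982e+11 * 2.09 * 1.602e-13 / (4*pi*6.5^2)
psi = 4.8547e-04 W/m^2

4.8547e-04


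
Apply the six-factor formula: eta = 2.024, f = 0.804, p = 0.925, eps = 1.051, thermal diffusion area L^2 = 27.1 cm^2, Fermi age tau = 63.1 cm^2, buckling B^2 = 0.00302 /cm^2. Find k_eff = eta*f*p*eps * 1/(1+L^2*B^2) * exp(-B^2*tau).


k_inf = eta*f*p*eps = 2.024*0.804*0.925*1.051 = 1.582016
P_TNL = 1/(1 + L^2*B^2) = 1/(1 + 27.1*0.00302) = 0.9243494
P_FNL = exp(-B^2*tau) = exp(-0.00302*63.1) = 0.8264945
k_eff = k_inf * P_TNL * P_FNL = 1.582016 * 0.9243494 * 0.8264945
k_eff = 1.2086

1.2086


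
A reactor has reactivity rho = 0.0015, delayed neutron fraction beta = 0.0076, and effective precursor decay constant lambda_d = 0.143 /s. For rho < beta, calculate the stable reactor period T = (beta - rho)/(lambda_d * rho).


T = (beta - rho) / (lambda_d * rho)
T = (0.0076 - 0.0015) / (0.143 * 0.0015)
T = 28.438 s

28.438


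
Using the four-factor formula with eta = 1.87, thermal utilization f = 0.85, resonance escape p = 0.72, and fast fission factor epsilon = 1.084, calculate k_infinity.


k_inf = eta * f * p * epsilon
k_inf = 1.87 * 0.85 * 0.72 * 1.084
k_inf = 1.2406

1.2406


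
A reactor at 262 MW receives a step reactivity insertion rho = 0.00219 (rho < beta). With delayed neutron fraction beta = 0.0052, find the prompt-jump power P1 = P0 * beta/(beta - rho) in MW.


P1/P0 = beta / (beta - rho)
P1/P0 = 0.0052 / (0.0052 - 0.00219) = 1.727575
P1 = 262 * 1.727575 = 452.62 MW

452.62


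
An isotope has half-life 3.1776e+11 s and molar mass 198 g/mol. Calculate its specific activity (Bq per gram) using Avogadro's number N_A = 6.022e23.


lambda = ln(2) / t_half = ln(2) / 3.1776e+11 = 2.181354e-12 /s
SA = lambda * N_A / M
SA = 2.181354e-12 * 6.022e23 / 198
SA = 6.6344e+09 Bq/g

6.6344e+09


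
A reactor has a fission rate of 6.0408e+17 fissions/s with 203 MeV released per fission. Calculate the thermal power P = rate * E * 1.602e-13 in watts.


P = fission_rate * E_MeV * 1.602e-13
P = 6.0408e+17 * 203 * 1.602e-13
P = 1.9645e+07 W

1.9645e+07


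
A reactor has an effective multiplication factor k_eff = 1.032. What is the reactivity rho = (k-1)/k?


rho = (k_eff - 1) / k_eff
rho = (1.032 - 1) / 1.032
rho = 0.031008

0.031008


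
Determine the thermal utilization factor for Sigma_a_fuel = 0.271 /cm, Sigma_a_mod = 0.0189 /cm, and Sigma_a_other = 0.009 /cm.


f = Sigma_a_fuel / (Sigma_a_fuel + Sigma_a_mod + Sigma_a_other)
f = 0.271 / (0.271 + 0.0189 + 0.009)
f = 0.90666

0.90666


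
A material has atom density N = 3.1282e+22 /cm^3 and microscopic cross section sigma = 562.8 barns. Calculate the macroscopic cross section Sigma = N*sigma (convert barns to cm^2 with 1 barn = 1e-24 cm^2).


Sigma = N * sigma_barns * 1e-24
Sigma = 3.1282e+22 * 562.8 * 1e-24
Sigma = 17.606 /cm

17.606


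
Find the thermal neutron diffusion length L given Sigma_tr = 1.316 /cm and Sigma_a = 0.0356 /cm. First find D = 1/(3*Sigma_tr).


D = 1 / (3 * Sigma_tr) = 1 / (3 * 1.316) = 0.2532928 cm
L = sqrt(D / Sigma_a)
L = sqrt(0.2532928 / 0.0356)
L = 2.6674 cm

2.6674


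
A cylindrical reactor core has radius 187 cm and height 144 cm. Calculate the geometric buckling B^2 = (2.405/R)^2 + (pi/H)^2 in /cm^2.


B^2 = (2.405/R)^2 + (pi/H)^2
B^2 = (2.405/187)^2 + (pi/144)^2
B^2 = 6.4137e-04 /cm^2

6.4137e-04


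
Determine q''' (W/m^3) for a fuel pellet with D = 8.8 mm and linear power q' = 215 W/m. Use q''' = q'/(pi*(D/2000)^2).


r = D / 2 / 1000 = 8.8 / 2 / 1000 = 0.0044 m
q''' = q' / (pi * r^2)
q''' = 215 / (pi * 0.0044^2)
q''' = 3.5349e+06 W/m^3

3.5349e+06


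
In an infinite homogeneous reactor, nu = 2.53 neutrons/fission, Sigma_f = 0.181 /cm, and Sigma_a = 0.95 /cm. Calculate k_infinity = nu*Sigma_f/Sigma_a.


k_inf = nu * Sigma_f / Sigma_a
k_inf = 2.53 * 0.181 / 0.95
k_inf = 0.48203

0.48203


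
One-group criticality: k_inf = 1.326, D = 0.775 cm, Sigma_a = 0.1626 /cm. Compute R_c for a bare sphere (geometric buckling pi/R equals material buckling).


L^2 = D / Sigma_a = 0.775 / 0.1626 = 4.766298 cm^2
B_m^2 = (k_inf - 1) / L^2 = (1.326 - 1) / 4.766298 = 0.06839690 /cm^2
For a bare sphere: B_g = pi/R, so R_c = pi / sqrt(B_m^2)
R_c = pi / sqrt(0.06839690) = 12.012 cm

12.012


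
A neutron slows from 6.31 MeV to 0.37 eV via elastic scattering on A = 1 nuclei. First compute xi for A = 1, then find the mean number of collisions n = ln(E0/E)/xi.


xi = 1 + (A-1)^2/(2A)*ln((A-1)/(A+1)) = 1 (for A = 1)
n = ln(E0/E) / xi
n = ln(6.31e6 / 0.37) / 1
n = ln(1.705405e+07) / 1 = 16.652

16.652


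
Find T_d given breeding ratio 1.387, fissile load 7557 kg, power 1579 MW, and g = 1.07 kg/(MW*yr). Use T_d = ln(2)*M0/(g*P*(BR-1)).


Breeding gain G = BR - 1 = 1.387 - 1 = 0.387
Fissile production rate = g * P * G = 1.07 * 1579 * 0.387 = 653.84811 kg/yr
T_d = ln(2) * M0 / (g * P * G)
T_d = ln(2) * 7557 / 653.84811 = 8.0112 yr

8.0112
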